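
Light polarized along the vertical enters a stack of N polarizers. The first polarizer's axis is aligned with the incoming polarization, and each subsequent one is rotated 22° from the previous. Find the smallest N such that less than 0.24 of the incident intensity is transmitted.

First polarizer is aligned with the polarization: full transmission.
Each further stage multiplies by cos²(22°) = 0.8597.
After N polarizers: T = 0.8597^(N−1). Require T < 0.24 ⇒ N−1 > ln(0.24)/ln(0.8597) = 9.44, so N−1 ≥ 10 and N = 11.
Check: N=11 gives T = 0.2205 < 0.24; N=10 gives T = 0.2564.

N = 11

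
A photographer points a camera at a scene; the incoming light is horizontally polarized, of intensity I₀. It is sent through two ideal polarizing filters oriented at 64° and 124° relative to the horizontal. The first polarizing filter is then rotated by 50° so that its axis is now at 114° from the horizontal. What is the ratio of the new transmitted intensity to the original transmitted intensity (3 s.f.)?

I_new/I_old ≈ 3.34

Before rotation:
I₁ = I₀ cos²(64° − 0°) = I₀ cos²(64°) = 0.1922 I₀.
I₂ = I₁ cos²(124° − 64°) = 0.1922 I₀ · cos²(60°) = 0.04804 I₀.
After rotation:
I₁ = I₀ cos²(114° − 0°) = I₀ cos²(66°) = 0.1654 I₀.
I₂ = I₁ cos²(124° − 114°) = 0.1654 I₀ · cos²(10°) = 0.1604 I₀.
Ratio = 0.1604 / 0.04804 = 3.34.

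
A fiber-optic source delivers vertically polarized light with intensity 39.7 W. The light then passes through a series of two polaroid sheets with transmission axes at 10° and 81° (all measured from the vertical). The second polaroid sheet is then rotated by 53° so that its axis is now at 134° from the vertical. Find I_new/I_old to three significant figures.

I_new/I_old ≈ 2.95

Before rotation:
By Malus's law, I₁ = I₀ cos²(10° − 0°) = I₀ cos²(10°) = 0.9698 I₀.
I₂ = I₁ cos²(81° − 10°) = 0.9698 I₀ · cos²(71°) = 0.1028 I₀.
After rotation:
I₁ = I₀ cos²(10° − 0°) = I₀ cos²(10°) = 0.9698 I₀.
Angle between axes 1 and 2: 56°. I₂ = 0.9698 I₀ · cos²(56°) = 0.3033 I₀.
Ratio = 0.3033 / 0.1028 = 2.95.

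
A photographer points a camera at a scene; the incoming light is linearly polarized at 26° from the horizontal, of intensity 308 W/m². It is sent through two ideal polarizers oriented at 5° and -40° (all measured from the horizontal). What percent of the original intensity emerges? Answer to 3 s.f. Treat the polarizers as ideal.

I₁ = 308 W/m² · cos²(21°) = 268.4 W/m².
I₂ = I₁ · cos²(45°) = 268.4 · 0.5 = 134.2 W/m².
That is 43.58% of the incident intensity.

≈ 43.6%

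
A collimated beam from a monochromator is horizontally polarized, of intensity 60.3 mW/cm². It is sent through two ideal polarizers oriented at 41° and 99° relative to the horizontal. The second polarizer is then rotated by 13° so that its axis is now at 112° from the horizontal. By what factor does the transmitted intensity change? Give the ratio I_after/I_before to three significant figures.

I_new/I_old ≈ 0.377

Before rotation:
By Malus's law, I₁ = I₀ cos²(41° − 0°) = I₀ cos²(41°) = 0.5696 I₀.
I₂ = I₁ cos²(99° − 41°) = 0.5696 I₀ · cos²(58°) = 0.1599 I₀.
After rotation:
I₁ = I₀ cos²(41° − 0°) = I₀ cos²(41°) = 0.5696 I₀.
I₂ = I₁ cos²(112° − 41°) = 0.5696 I₀ · cos²(71°) = 0.06037 I₀.
Ratio = 0.06037 / 0.1599 = 0.3775.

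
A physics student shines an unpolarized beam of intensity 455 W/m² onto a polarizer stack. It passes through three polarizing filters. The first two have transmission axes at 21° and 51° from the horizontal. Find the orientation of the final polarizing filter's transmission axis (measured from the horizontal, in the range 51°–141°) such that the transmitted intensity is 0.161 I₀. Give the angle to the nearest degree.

Unpolarized light through the first polarizer → I₁ = ½ I₀, now polarized at 21°.
I₂ = I₁ cos²(51° − 21°) = 0.5 I₀ · cos²(30°) = 0.375 I₀.
Need I₃/I₀ = 0.161, so cos²(θ − 51°) = 0.161 / 0.375 = 0.4293.
θ − 51° = arccos(√0.4293) = 49.1°, giving θ ≈ 51 + 49.1 = 100.1°.

θ ≈ 100°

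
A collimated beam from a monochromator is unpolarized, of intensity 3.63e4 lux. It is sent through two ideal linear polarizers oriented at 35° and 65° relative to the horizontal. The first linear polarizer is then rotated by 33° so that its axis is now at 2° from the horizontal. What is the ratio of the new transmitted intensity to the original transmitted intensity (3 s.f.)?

I_new/I_old ≈ 0.275

Before rotation:
Unpolarized light through the first polarizer → I₁ = ½ I₀, now polarized at 35°.
I₂ = I₁ cos²(65° − 35°) = 0.5 I₀ · cos²(30°) = 0.375 I₀.
After rotation:
Unpolarized light through the first polarizer → I₁ = ½ I₀, now polarized at 2°.
I₂ = I₁ cos²(65° − 2°) = 0.5 I₀ · cos²(63°) = 0.1031 I₀.
Ratio = 0.1031 / 0.375 = 0.2748.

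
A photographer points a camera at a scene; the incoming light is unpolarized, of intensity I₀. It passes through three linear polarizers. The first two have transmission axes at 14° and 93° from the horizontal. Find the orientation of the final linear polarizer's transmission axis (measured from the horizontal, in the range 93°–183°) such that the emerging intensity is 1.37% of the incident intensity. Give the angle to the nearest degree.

Unpolarized light through the first polarizer → I₁ = ½ I₀, now polarized at 14°.
I₂ = I₁ cos²(93° − 14°) = 0.5 I₀ · cos²(79°) = 0.0182 I₀.
Need I₃/I₀ = 0.0137, so cos²(θ − 93°) = 0.0137 / 0.0182 = 0.7526.
θ − 93° = arccos(√0.7526) = 29.8°, giving θ ≈ 93 + 29.8 = 122.8°.

θ ≈ 123°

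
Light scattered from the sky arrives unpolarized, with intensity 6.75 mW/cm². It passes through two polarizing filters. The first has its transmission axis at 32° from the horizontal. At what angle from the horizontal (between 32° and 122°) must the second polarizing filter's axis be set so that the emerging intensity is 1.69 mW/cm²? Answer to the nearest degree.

Unpolarized light through the first polarizer → I₁ = ½ I₀, now polarized at 32°.
Target fraction: 1.69 / 6.75 mW/cm² = 0.2504 of I₀.
Need I₂/I₀ = 0.2504, so cos²(θ − 32°) = 0.2504 / 0.5 = 0.5007.
θ − 32° = arccos(√0.5007) = 45.0°, giving θ ≈ 32 + 45.0 = 77.0°.

θ ≈ 77°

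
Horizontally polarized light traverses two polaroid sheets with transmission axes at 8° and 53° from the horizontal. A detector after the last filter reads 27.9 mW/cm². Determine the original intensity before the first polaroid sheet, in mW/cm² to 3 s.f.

I₀ ≈ 56.9 mW/cm²

I₁ = I₀ cos²(8° − 0°) = I₀ cos²(8°) = 0.9806 I₀.
I₂ = I₁ cos²(53° − 8°) = 0.9806 I₀ · cos²(45°) = 0.4903 I₀.
So 27.9 mW/cm² = 0.4903 I₀, giving I₀ = 27.9/0.4903 = 56.9 mW/cm².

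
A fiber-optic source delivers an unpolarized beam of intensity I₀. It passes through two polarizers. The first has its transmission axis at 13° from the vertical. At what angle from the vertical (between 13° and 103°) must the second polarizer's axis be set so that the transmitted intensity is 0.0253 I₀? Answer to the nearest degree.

θ ≈ 90°

Unpolarized light through the first polarizer → I₁ = ½ I₀, now polarized at 13°.
Need I₂/I₀ = 0.0253, so cos²(θ − 13°) = 0.0253 / 0.5 = 0.0506.
θ − 13° = arccos(√0.0506) = 77.0°, giving θ ≈ 13 + 77.0 = 90.0°.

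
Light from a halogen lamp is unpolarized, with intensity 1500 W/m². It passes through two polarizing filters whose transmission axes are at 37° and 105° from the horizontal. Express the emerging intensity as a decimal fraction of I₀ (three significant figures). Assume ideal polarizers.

Unpolarized light through the first polarizer → I₁ = 1500 W/m²/2 = 750 W/m², polarized at 37°.
I₂ = I₁ · cos²(68°) = 750 · 0.1403 = 105.2 W/m².
Transmitted fraction = 0.07017.

I/I₀ ≈ 0.0702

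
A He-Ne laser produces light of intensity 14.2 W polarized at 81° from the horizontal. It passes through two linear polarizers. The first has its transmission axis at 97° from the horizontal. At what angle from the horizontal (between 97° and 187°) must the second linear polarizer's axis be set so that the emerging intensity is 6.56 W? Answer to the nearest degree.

By Malus's law, I₁ = I₀ cos²(97° − 81°) = I₀ cos²(16°) = 0.924 I₀.
Target fraction: 6.56 / 14.2 W = 0.462 of I₀.
Need I₂/I₀ = 0.462, so cos²(θ − 97°) = 0.462 / 0.924 = 0.5.
θ − 97° = arccos(√0.5) = 45.0°, giving θ ≈ 97 + 45.0 = 142.0°.

θ ≈ 142°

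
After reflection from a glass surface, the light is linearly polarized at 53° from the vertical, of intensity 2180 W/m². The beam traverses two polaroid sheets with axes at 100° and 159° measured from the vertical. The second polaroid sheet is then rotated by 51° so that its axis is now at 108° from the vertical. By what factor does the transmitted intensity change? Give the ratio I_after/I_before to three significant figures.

I_new/I_old ≈ 3.70

Before rotation:
By Malus's law, I₁ = I₀ cos²(100° − 53°) = I₀ cos²(47°) = 0.4651 I₀.
I₂ = I₁ cos²(159° − 100°) = 0.4651 I₀ · cos²(59°) = 0.1234 I₀.
After rotation:
I₁ = I₀ cos²(100° − 53°) = I₀ cos²(47°) = 0.4651 I₀.
I₂ = I₁ cos²(108° − 100°) = 0.4651 I₀ · cos²(8°) = 0.4561 I₀.
Ratio = 0.4561 / 0.1234 = 3.697.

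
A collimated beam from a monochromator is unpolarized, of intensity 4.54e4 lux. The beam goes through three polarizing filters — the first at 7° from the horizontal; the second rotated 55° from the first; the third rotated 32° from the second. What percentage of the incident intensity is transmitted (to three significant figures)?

≈ 11.8%

Unpolarized light through the first polarizer → I₁ = 4.54e4 lux/2 = 2.27e+04 lux, polarized at 7°.
I₂ = I₁ · cos²(55°) = 2.27e+04 · 0.329 = 7468 lux.
I₃ = I₂ · cos²(32°) = 7468 · 0.7192 = 5371 lux.
That is 11.83% of the incident intensity.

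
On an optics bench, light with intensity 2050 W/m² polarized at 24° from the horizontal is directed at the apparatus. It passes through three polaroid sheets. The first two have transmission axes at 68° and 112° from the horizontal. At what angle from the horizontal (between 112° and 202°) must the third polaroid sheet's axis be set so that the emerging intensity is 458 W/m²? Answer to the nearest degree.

θ ≈ 136°

I₁ = I₀ cos²(68° − 24°) = I₀ cos²(44°) = 0.5174 I₀.
I₂ = I₁ cos²(112° − 68°) = 0.5174 I₀ · cos²(44°) = 0.2678 I₀.
Target fraction: 458 / 2050 W/m² = 0.2234 of I₀.
Need I₃/I₀ = 0.2234, so cos²(θ − 112°) = 0.2234 / 0.2678 = 0.8344.
θ − 112° = arccos(√0.8344) = 24.0°, giving θ ≈ 112 + 24.0 = 136.0°.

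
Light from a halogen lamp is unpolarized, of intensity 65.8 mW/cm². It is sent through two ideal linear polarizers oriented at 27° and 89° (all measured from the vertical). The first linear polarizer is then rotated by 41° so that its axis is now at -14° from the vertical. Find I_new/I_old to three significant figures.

I_new/I_old ≈ 0.230

Before rotation:
Unpolarized light through the first polarizer → I₁ = ½ I₀, now polarized at 27°.
I₂ = I₁ cos²(89° − 27°) = 0.5 I₀ · cos²(62°) = 0.1102 I₀.
After rotation:
Unpolarized light through the first polarizer → I₁ = ½ I₀, now polarized at -14°.
Angle between axes 1 and 2: 77°. I₂ = 0.5 I₀ · cos²(77°) = 0.0253 I₀.
Ratio = 0.0253 / 0.1102 = 0.2296.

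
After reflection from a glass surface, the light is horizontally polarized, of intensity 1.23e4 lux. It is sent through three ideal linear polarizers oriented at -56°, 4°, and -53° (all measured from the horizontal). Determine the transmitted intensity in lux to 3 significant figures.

I₁ = 1.23e4 lux · cos²(56°) = 3846 lux.
I₂ = I₁ · cos²(60°) = 3846 · 0.25 = 961.5 lux.
I₃ = I₂ · cos²(57°) = 961.5 · 0.2966 = 285.2 lux.

I ≈ 285 lux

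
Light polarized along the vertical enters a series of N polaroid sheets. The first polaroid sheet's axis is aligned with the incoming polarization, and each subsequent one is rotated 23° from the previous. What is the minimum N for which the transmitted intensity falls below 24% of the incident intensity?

First polarizer is aligned with the polarization: full transmission.
Each further stage multiplies by cos²(23°) = 0.8473.
After N polarizers: T = 0.8473^(N−1). Require T < 0.24 ⇒ N−1 > ln(0.24)/ln(0.8473) = 8.61, so N−1 ≥ 9 and N = 10.
Check: N=10 gives T = 0.2251 < 0.24; N=9 gives T = 0.2657.

N = 10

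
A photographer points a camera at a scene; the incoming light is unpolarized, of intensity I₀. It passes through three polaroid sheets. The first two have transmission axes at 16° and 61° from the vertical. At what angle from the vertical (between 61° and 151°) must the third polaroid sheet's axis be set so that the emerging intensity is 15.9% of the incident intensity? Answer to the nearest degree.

θ ≈ 98°

Unpolarized light through the first polarizer → I₁ = ½ I₀, now polarized at 16°.
I₂ = I₁ cos²(61° − 16°) = 0.5 I₀ · cos²(45°) = 0.25 I₀.
Need I₃/I₀ = 0.159, so cos²(θ − 61°) = 0.159 / 0.25 = 0.636.
θ − 61° = arccos(√0.636) = 37.1°, giving θ ≈ 61 + 37.1 = 98.1°.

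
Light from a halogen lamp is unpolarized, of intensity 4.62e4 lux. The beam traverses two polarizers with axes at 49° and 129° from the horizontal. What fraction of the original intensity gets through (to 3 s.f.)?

I/I₀ ≈ 0.0151

Unpolarized light through the first polarizer → I₁ = 4.62e4 lux/2 = 2.31e+04 lux, polarized at 49°.
I₂ = I₁ · cos²(80°) = 2.31e+04 · 0.03015 = 696.6 lux.
Transmitted fraction = 0.01508.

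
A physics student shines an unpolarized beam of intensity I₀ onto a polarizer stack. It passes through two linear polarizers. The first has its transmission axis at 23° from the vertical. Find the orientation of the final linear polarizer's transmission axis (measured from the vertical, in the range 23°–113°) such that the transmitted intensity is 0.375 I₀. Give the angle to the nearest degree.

θ ≈ 53°

Unpolarized light through the first polarizer → I₁ = ½ I₀, now polarized at 23°.
Need I₂/I₀ = 0.375, so cos²(θ − 23°) = 0.375 / 0.5 = 0.75.
θ − 23° = arccos(√0.75) = 30.0°, giving θ ≈ 23 + 30.0 = 53.0°.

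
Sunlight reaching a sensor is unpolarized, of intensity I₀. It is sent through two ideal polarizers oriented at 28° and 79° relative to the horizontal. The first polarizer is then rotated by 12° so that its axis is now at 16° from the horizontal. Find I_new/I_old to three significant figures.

Before rotation:
Unpolarized light through the first polarizer → I₁ = ½ I₀, now polarized at 28°.
I₂ = I₁ cos²(79° − 28°) = 0.5 I₀ · cos²(51°) = 0.198 I₀.
After rotation:
Unpolarized light through the first polarizer → I₁ = ½ I₀, now polarized at 16°.
I₂ = I₁ cos²(79° − 16°) = 0.5 I₀ · cos²(63°) = 0.1031 I₀.
Ratio = 0.1031 / 0.198 = 0.5204.

I_new/I_old ≈ 0.520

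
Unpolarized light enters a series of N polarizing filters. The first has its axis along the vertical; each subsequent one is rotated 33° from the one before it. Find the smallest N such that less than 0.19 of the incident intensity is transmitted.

N = 4

First polarizer halves the unpolarized light: factor 1/2.
Each further stage multiplies by cos²(33°) = 0.7034.
After N polarizers: T = 0.5·0.7034^(N−1). Require T < 0.19 ⇒ N−1 > ln(0.19/0.5)/ln(0.7034) = 2.75, so N−1 ≥ 3 and N = 4.
Check: N=4 gives T = 0.174 < 0.19; N=3 gives T = 0.2474.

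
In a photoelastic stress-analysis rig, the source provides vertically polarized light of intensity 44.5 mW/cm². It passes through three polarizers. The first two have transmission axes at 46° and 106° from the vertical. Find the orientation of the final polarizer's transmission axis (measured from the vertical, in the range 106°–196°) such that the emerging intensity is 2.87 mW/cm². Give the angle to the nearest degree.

θ ≈ 149°

By Malus's law, I₁ = I₀ cos²(46° − 0°) = I₀ cos²(46°) = 0.4826 I₀.
I₂ = I₁ cos²(106° − 46°) = 0.4826 I₀ · cos²(60°) = 0.1206 I₀.
Target fraction: 2.87 / 44.5 mW/cm² = 0.06449 of I₀.
Need I₃/I₀ = 0.06449, so cos²(θ − 106°) = 0.06449 / 0.1206 = 0.5346.
θ − 106° = arccos(√0.5346) = 43.0°, giving θ ≈ 106 + 43.0 = 149.0°.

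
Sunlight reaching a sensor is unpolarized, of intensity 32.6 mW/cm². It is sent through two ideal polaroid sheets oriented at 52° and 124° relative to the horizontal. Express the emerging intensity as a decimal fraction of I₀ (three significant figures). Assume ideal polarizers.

Unpolarized light through the first polarizer → I₁ = 32.6 mW/cm²/2 = 16.3 mW/cm², polarized at 52°.
I₂ = I₁ · cos²(72°) = 16.3 · 0.09549 = 1.557 mW/cm².
Transmitted fraction = 0.04775.

I/I₀ ≈ 0.0477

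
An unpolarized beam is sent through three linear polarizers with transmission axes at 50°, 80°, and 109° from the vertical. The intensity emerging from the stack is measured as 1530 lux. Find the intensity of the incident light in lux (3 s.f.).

I₀ ≈ 5330 lux

Unpolarized light through the first polarizer → I₁ = ½ I₀, now polarized at 50°.
I₂ = I₁ cos²(80° − 50°) = 0.5 I₀ · cos²(30°) = 0.375 I₀.
I₃ = I₂ cos²(109° − 80°) = 0.375 I₀ · cos²(29°) = 0.2869 I₀.
So 1530 lux = 0.2869 I₀, giving I₀ = 1530/0.2869 = 5334 lux.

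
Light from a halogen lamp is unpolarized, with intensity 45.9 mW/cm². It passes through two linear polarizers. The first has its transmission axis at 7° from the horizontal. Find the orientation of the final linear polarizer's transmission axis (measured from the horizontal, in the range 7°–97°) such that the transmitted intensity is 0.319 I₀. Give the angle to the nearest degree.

Unpolarized light through the first polarizer → I₁ = ½ I₀, now polarized at 7°.
Need I₂/I₀ = 0.319, so cos²(θ − 7°) = 0.319 / 0.5 = 0.638.
θ − 7° = arccos(√0.638) = 37.0°, giving θ ≈ 7 + 37.0 = 44.0°.

θ ≈ 44°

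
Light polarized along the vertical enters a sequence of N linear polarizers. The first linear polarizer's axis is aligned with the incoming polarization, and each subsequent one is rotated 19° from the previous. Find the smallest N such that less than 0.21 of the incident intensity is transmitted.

N = 15

First polarizer is aligned with the polarization: full transmission.
Each further stage multiplies by cos²(19°) = 0.894.
After N polarizers: T = 0.894^(N−1). Require T < 0.21 ⇒ N−1 > ln(0.21)/ln(0.894) = 13.93, so N−1 ≥ 14 and N = 15.
Check: N=15 gives T = 0.2083 < 0.21; N=14 gives T = 0.233.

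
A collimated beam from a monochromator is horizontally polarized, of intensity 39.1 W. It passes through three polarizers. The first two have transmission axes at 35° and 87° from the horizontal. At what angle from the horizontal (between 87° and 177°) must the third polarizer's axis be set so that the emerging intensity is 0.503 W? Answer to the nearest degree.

θ ≈ 164°

I₁ = I₀ cos²(35° − 0°) = I₀ cos²(35°) = 0.671 I₀.
I₂ = I₁ cos²(87° − 35°) = 0.671 I₀ · cos²(52°) = 0.2543 I₀.
Target fraction: 0.503 / 39.1 W = 0.01286 of I₀.
Need I₃/I₀ = 0.01286, so cos²(θ − 87°) = 0.01286 / 0.2543 = 0.05058.
θ − 87° = arccos(√0.05058) = 77.0°, giving θ ≈ 87 + 77.0 = 164.0°.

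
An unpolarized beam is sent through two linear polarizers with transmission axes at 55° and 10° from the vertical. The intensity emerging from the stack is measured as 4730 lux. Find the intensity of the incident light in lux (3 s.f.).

Unpolarized light through the first polarizer → I₁ = ½ I₀, now polarized at 55°.
I₂ = I₁ cos²(10° − 55°) = 0.5 I₀ · cos²(45°) = 0.25 I₀.
So 4730 lux = 0.25 I₀, giving I₀ = 4730/0.25 = 1.892e+04 lux.

I₀ ≈ 1.89e4 lux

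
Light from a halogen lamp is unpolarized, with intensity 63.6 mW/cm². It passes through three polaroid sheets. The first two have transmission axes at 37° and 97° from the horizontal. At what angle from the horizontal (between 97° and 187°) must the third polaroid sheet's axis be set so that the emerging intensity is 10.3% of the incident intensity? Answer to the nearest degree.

Unpolarized light through the first polarizer → I₁ = ½ I₀, now polarized at 37°.
I₂ = I₁ cos²(97° − 37°) = 0.5 I₀ · cos²(60°) = 0.125 I₀.
Need I₃/I₀ = 0.103, so cos²(θ − 97°) = 0.103 / 0.125 = 0.824.
θ − 97° = arccos(√0.824) = 24.8°, giving θ ≈ 97 + 24.8 = 121.8°.

θ ≈ 122°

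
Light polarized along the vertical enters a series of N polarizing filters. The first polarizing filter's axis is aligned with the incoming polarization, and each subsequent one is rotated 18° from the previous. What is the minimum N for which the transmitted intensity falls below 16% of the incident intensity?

First polarizer is aligned with the polarization: full transmission.
Each further stage multiplies by cos²(18°) = 0.9045.
After N polarizers: T = 0.9045^(N−1). Require T < 0.16 ⇒ N−1 > ln(0.16)/ln(0.9045) = 18.26, so N−1 ≥ 19 and N = 20.
Check: N=20 gives T = 0.1485 < 0.16; N=19 gives T = 0.1642.

N = 20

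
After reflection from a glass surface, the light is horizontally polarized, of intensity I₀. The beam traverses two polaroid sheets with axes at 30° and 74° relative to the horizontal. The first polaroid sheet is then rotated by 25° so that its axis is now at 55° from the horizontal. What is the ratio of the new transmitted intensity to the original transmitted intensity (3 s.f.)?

I_new/I_old ≈ 0.758

Before rotation:
By Malus's law, I₁ = I₀ cos²(30° − 0°) = I₀ cos²(30°) = 0.75 I₀.
I₂ = I₁ cos²(74° − 30°) = 0.75 I₀ · cos²(44°) = 0.3881 I₀.
After rotation:
I₁ = I₀ cos²(55° − 0°) = I₀ cos²(55°) = 0.329 I₀.
I₂ = I₁ cos²(74° − 55°) = 0.329 I₀ · cos²(19°) = 0.2941 I₀.
Ratio = 0.2941 / 0.3881 = 0.7579.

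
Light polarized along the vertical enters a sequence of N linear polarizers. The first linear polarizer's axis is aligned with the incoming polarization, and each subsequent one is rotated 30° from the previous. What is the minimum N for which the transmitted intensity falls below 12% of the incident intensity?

First polarizer is aligned with the polarization: full transmission.
Each further stage multiplies by cos²(30°) = 0.75.
After N polarizers: T = 0.75^(N−1). Require T < 0.12 ⇒ N−1 > ln(0.12)/ln(0.75) = 7.37, so N−1 ≥ 8 and N = 9.
Check: N=9 gives T = 0.1001 < 0.12; N=8 gives T = 0.1335.

N = 9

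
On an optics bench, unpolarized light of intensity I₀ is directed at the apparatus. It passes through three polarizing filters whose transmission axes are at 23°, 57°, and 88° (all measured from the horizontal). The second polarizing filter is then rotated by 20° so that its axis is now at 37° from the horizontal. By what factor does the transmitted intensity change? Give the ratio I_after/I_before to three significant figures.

I_new/I_old ≈ 0.738

Before rotation:
Unpolarized light through the first polarizer → I₁ = ½ I₀, now polarized at 23°.
I₂ = I₁ cos²(57° − 23°) = 0.5 I₀ · cos²(34°) = 0.3437 I₀.
I₃ = I₂ cos²(88° − 57°) = 0.3437 I₀ · cos²(31°) = 0.2525 I₀.
After rotation:
Unpolarized light through the first polarizer → I₁ = ½ I₀, now polarized at 23°.
I₂ = I₁ cos²(37° − 23°) = 0.5 I₀ · cos²(14°) = 0.4707 I₀.
I₃ = I₂ cos²(88° − 37°) = 0.4707 I₀ · cos²(51°) = 0.1864 I₀.
Ratio = 0.1864 / 0.2525 = 0.7384.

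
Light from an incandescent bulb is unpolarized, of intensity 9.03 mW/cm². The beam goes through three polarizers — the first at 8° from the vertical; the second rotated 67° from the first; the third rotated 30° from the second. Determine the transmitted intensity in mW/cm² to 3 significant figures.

Unpolarized light through the first polarizer → I₁ = 9.03 mW/cm²/2 = 4.515 mW/cm², polarized at 8°.
I₂ = I₁ · cos²(67°) = 4.515 · 0.1527 = 0.6893 mW/cm².
I₃ = I₂ · cos²(30°) = 0.6893 · 0.75 = 0.517 mW/cm².

I ≈ 0.517 mW/cm²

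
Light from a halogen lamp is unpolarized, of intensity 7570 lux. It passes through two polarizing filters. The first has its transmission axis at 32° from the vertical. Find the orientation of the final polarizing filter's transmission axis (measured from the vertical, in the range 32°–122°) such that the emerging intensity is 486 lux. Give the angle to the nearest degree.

θ ≈ 101°

Unpolarized light through the first polarizer → I₁ = ½ I₀, now polarized at 32°.
Target fraction: 486 / 7570 lux = 0.0642 of I₀.
Need I₂/I₀ = 0.0642, so cos²(θ − 32°) = 0.0642 / 0.5 = 0.1284.
θ − 32° = arccos(√0.1284) = 69.0°, giving θ ≈ 32 + 69.0 = 101.0°.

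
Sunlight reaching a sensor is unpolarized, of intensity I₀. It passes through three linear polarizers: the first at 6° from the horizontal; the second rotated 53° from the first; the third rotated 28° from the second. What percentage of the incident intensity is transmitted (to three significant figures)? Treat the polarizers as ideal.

≈ 14.1%

Unpolarized light through the first polarizer → I₁ = ½ I₀, now polarized at 6°.
I₂ = I₁ cos²(53°) = 0.5 · 0.3622 I₀ = 0.1811 I₀.
I₃ = I₂ cos²(28°) = 0.1811 · 0.7796 I₀ = 0.1412 I₀.
That is 14.12% of the incident intensity.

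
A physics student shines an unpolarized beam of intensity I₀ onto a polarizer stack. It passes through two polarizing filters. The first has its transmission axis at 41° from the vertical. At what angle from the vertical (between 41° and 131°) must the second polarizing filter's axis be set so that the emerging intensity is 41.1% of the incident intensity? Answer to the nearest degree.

Unpolarized light through the first polarizer → I₁ = ½ I₀, now polarized at 41°.
Need I₂/I₀ = 0.411, so cos²(θ − 41°) = 0.411 / 0.5 = 0.822.
θ − 41° = arccos(√0.822) = 25.0°, giving θ ≈ 41 + 25.0 = 66.0°.

θ ≈ 66°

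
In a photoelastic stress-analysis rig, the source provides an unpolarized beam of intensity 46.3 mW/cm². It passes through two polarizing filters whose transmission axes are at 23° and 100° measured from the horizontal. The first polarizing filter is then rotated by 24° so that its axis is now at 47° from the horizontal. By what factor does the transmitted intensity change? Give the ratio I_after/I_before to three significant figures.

I_new/I_old ≈ 7.16

Before rotation:
Unpolarized light through the first polarizer → I₁ = ½ I₀, now polarized at 23°.
I₂ = I₁ cos²(100° − 23°) = 0.5 I₀ · cos²(77°) = 0.0253 I₀.
After rotation:
Unpolarized light through the first polarizer → I₁ = ½ I₀, now polarized at 47°.
I₂ = I₁ cos²(100° − 47°) = 0.5 I₀ · cos²(53°) = 0.1811 I₀.
Ratio = 0.1811 / 0.0253 = 7.157.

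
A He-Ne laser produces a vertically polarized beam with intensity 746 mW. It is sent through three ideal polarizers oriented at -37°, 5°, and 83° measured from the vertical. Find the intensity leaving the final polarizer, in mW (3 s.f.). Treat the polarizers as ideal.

I ≈ 11.4 mW

I₁ = 746 mW · cos²(37°) = 475.8 mW.
I₂ = I₁ · cos²(42°) = 475.8 · 0.5523 = 262.8 mW.
I₃ = I₂ · cos²(78°) = 262.8 · 0.04323 = 11.36 mW.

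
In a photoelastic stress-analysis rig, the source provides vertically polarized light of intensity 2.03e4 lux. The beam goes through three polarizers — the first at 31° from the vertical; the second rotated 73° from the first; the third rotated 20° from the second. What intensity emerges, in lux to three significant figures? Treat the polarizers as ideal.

I₁ = 2.03e4 lux · cos²(31°) = 1.492e+04 lux.
I₂ = I₁ · cos²(73°) = 1.492e+04 · 0.08548 = 1275 lux.
I₃ = I₂ · cos²(20°) = 1275 · 0.883 = 1126 lux.

I ≈ 1130 lux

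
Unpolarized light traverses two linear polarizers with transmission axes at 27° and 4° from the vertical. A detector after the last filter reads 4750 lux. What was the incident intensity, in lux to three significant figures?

I₀ ≈ 1.12e4 lux

Unpolarized light through the first polarizer → I₁ = ½ I₀, now polarized at 27°.
I₂ = I₁ cos²(4° − 27°) = 0.5 I₀ · cos²(23°) = 0.4237 I₀.
So 4750 lux = 0.4237 I₀, giving I₀ = 4750/0.4237 = 1.121e+04 lux.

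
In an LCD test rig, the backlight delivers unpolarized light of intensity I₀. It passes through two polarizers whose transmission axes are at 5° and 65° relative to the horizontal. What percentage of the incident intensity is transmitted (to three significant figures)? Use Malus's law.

≈ 12.5%

Unpolarized light through the first polarizer → I₁ = ½ I₀, now polarized at 5°.
I₂ = I₁ cos²(65° − 5°) = 0.5 I₀ · cos²(60°) = 0.125 I₀.
That is 12.5% of the incident intensity.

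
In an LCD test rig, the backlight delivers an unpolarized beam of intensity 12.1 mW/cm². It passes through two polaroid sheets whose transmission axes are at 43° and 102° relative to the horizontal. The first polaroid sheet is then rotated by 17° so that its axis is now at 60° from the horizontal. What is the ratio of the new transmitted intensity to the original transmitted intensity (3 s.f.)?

Before rotation:
Unpolarized light through the first polarizer → I₁ = ½ I₀, now polarized at 43°.
I₂ = I₁ cos²(102° − 43°) = 0.5 I₀ · cos²(59°) = 0.1326 I₀.
After rotation:
Unpolarized light through the first polarizer → I₁ = ½ I₀, now polarized at 60°.
I₂ = I₁ cos²(102° − 60°) = 0.5 I₀ · cos²(42°) = 0.2761 I₀.
Ratio = 0.2761 / 0.1326 = 2.082.

I_new/I_old ≈ 2.08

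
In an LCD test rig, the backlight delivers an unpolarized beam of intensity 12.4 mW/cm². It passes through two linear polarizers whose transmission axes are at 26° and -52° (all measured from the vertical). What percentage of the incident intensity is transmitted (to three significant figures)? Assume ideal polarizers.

≈ 2.16%

Unpolarized light through the first polarizer → I₁ = 12.4 mW/cm²/2 = 6.2 mW/cm², polarized at 26°.
I₂ = I₁ · cos²(78°) = 6.2 · 0.04323 = 0.268 mW/cm².
That is 2.161% of the incident intensity.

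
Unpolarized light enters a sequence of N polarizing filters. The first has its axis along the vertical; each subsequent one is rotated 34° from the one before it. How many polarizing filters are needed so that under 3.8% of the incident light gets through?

N = 8

First polarizer halves the unpolarized light: factor 1/2.
Each further stage multiplies by cos²(34°) = 0.6873.
After N polarizers: T = 0.5·0.6873^(N−1). Require T < 0.038 ⇒ N−1 > ln(0.038/0.5)/ln(0.6873) = 6.87, so N−1 ≥ 7 and N = 8.
Check: N=8 gives T = 0.03623 < 0.038; N=7 gives T = 0.05271.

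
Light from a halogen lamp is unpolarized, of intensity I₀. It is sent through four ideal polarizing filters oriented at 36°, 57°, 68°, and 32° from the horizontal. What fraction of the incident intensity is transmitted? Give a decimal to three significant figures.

≈ 0.275 I₀

Unpolarized light through the first polarizer → I₁ = ½ I₀, now polarized at 36°.
I₂ = I₁ cos²(57° − 36°) = 0.5 I₀ · cos²(21°) = 0.4358 I₀.
I₃ = I₂ cos²(68° − 57°) = 0.4358 I₀ · cos²(11°) = 0.4199 I₀.
I₄ = I₃ cos²(32° − 68°) = 0.4199 I₀ · cos²(36°) = 0.2748 I₀.
Transmitted fraction = 0.2748.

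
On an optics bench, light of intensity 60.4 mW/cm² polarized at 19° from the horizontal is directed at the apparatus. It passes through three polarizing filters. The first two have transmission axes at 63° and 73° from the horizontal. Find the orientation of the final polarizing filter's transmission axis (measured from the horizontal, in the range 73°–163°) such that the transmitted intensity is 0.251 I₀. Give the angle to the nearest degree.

I₁ = I₀ cos²(63° − 19°) = I₀ cos²(44°) = 0.5174 I₀.
I₂ = I₁ cos²(73° − 63°) = 0.5174 I₀ · cos²(10°) = 0.5018 I₀.
Need I₃/I₀ = 0.251, so cos²(θ − 73°) = 0.251 / 0.5018 = 0.5002.
θ − 73° = arccos(√0.5002) = 45.0°, giving θ ≈ 73 + 45.0 = 118.0°.

θ ≈ 118°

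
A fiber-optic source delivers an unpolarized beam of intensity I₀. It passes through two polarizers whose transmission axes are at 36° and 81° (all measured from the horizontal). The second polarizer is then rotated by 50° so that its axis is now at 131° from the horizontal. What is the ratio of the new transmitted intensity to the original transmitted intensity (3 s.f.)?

I_new/I_old ≈ 0.0152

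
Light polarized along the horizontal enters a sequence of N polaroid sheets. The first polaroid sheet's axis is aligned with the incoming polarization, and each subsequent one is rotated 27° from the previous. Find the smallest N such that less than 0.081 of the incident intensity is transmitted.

N = 12

First polarizer is aligned with the polarization: full transmission.
Each further stage multiplies by cos²(27°) = 0.7939.
After N polarizers: T = 0.7939^(N−1). Require T < 0.081 ⇒ N−1 > ln(0.081)/ln(0.7939) = 10.89, so N−1 ≥ 11 and N = 12.
Check: N=12 gives T = 0.07895 < 0.081; N=11 gives T = 0.09945.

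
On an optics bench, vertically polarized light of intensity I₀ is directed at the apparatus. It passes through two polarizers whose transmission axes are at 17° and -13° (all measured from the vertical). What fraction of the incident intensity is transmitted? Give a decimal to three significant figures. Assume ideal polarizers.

≈ 0.686 I₀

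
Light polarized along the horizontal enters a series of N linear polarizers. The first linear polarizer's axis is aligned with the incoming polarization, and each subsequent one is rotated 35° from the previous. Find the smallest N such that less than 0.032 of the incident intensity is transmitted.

N = 10

First polarizer is aligned with the polarization: full transmission.
Each further stage multiplies by cos²(35°) = 0.671.
After N polarizers: T = 0.671^(N−1). Require T < 0.032 ⇒ N−1 > ln(0.032)/ln(0.671) = 8.63, so N−1 ≥ 9 and N = 10.
Check: N=10 gives T = 0.02758 < 0.032; N=9 gives T = 0.0411.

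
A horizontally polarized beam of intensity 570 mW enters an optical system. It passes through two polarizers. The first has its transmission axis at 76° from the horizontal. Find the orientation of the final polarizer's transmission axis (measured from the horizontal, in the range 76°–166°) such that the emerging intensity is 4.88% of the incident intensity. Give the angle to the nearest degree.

By Malus's law, I₁ = I₀ cos²(76° − 0°) = I₀ cos²(76°) = 0.05853 I₀.
Need I₂/I₀ = 0.0488, so cos²(θ − 76°) = 0.0488 / 0.05853 = 0.8338.
θ − 76° = arccos(√0.8338) = 24.1°, giving θ ≈ 76 + 24.1 = 100.1°.

θ ≈ 100°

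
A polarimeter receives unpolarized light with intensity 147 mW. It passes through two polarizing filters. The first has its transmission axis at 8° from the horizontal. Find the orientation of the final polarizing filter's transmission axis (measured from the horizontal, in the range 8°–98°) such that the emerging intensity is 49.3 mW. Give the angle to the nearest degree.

θ ≈ 43°

Unpolarized light through the first polarizer → I₁ = ½ I₀, now polarized at 8°.
Target fraction: 49.3 / 147 mW = 0.3354 of I₀.
Need I₂/I₀ = 0.3354, so cos²(θ − 8°) = 0.3354 / 0.5 = 0.6707.
θ − 8° = arccos(√0.6707) = 35.0°, giving θ ≈ 8 + 35.0 = 43.0°.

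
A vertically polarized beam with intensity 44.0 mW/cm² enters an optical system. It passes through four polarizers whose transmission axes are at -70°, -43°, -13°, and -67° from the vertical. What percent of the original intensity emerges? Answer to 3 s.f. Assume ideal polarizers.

≈ 2.41%

I₁ = 44.0 mW/cm² · cos²(70°) = 5.147 mW/cm².
I₂ = I₁ · cos²(27°) = 5.147 · 0.7939 = 4.086 mW/cm².
I₃ = I₂ · cos²(30°) = 4.086 · 0.75 = 3.065 mW/cm².
I₄ = I₃ · cos²(54°) = 3.065 · 0.3455 = 1.059 mW/cm².
That is 2.406% of the incident intensity.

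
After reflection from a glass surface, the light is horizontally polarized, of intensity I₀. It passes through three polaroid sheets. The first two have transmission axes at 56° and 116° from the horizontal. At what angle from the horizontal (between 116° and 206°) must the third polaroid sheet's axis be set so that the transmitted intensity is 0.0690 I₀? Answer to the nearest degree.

I₁ = I₀ cos²(56° − 0°) = I₀ cos²(56°) = 0.3127 I₀.
I₂ = I₁ cos²(116° − 56°) = 0.3127 I₀ · cos²(60°) = 0.07817 I₀.
Need I₃/I₀ = 0.069, so cos²(θ − 116°) = 0.069 / 0.07817 = 0.8826.
θ − 116° = arccos(√0.8826) = 20.0°, giving θ ≈ 116 + 20.0 = 136.0°.

θ ≈ 136°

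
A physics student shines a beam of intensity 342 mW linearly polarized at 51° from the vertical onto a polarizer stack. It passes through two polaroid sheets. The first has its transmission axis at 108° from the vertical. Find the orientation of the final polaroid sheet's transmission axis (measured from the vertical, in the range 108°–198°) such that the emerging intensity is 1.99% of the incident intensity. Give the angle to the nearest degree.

I₁ = I₀ cos²(108° − 51°) = I₀ cos²(57°) = 0.2966 I₀.
Need I₂/I₀ = 0.0199, so cos²(θ − 108°) = 0.0199 / 0.2966 = 0.06709.
θ − 108° = arccos(√0.06709) = 75.0°, giving θ ≈ 108 + 75.0 = 183.0°.

θ ≈ 183°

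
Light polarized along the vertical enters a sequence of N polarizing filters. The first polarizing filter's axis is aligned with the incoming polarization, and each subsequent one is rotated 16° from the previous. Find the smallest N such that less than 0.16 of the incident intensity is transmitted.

N = 25

First polarizer is aligned with the polarization: full transmission.
Each further stage multiplies by cos²(16°) = 0.924.
After N polarizers: T = 0.924^(N−1). Require T < 0.16 ⇒ N−1 > ln(0.16)/ln(0.924) = 23.19, so N−1 ≥ 24 and N = 25.
Check: N=25 gives T = 0.1501 < 0.16; N=24 gives T = 0.1624.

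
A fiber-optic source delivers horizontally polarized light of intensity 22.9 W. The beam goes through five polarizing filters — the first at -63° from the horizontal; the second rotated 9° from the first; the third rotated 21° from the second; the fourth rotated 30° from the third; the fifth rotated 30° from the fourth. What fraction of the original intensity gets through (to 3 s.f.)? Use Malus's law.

By Malus's law, I₁ = 22.9 W · cos²(63°) = 4.72 W.
I₂ = I₁ · cos²(9°) = 4.72 · 0.9755 = 4.604 W.
I₃ = I₂ · cos²(21°) = 4.604 · 0.8716 = 4.013 W.
I₄ = I₃ · cos²(30°) = 4.013 · 0.75 = 3.01 W.
I₅ = I₄ · cos²(30°) = 3.01 · 0.75 = 2.257 W.
Transmitted fraction = 0.09857.

I/I₀ ≈ 0.0986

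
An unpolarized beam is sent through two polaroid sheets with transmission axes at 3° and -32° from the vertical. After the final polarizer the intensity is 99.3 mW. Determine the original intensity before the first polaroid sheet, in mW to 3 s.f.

Unpolarized light through the first polarizer → I₁ = ½ I₀, now polarized at 3°.
I₂ = I₁ cos²(-32° − 3°) = 0.5 I₀ · cos²(35°) = 0.3355 I₀.
So 99.3 mW = 0.3355 I₀, giving I₀ = 99.3/0.3355 = 296 mW.

I₀ ≈ 296 mW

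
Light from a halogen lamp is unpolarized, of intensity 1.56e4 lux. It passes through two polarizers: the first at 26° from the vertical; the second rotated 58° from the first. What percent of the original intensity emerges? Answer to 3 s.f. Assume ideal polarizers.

Unpolarized light through the first polarizer → I₁ = 1.56e4 lux/2 = 7800 lux, polarized at 26°.
I₂ = I₁ · cos²(58°) = 7800 · 0.2808 = 2190 lux.
That is 14.04% of the incident intensity.

≈ 14.0%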